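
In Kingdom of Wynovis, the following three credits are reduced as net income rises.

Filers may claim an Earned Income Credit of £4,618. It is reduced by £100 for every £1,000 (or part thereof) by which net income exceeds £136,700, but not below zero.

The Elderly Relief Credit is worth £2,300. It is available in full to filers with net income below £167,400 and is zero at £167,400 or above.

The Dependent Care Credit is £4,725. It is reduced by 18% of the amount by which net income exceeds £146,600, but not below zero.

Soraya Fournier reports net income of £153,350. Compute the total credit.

£8,728

Earned Income Credit: income exceeds £136,700 by £16,650, which is 17 full-or-partial £1,000 increments; reduction = 17 × £100 = £1,700, leaving £2,918.
Elderly Relief Credit: £153,350 is below the £167,400 cutoff, so the full £2,300 applies.
Dependent Care Credit: 18% of the £6,750 excess over £146,600 is £1,215; credit = £4,725 − £1,215 = £3,510.
Total: £2,918 + £2,300 + £3,510 = £8,728.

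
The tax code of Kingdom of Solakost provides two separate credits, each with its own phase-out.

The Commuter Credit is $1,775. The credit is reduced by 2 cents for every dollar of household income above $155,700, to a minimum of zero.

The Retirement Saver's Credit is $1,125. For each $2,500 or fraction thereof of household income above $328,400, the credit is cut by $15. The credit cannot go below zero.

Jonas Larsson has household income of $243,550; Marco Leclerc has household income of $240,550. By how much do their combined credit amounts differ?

$60

Jonas ($243,550): Commuter Credit: 2% of the $87,850 excess over $155,700 is $1,757; credit = $1,775 − $1,757 = $18. Retirement Saver's Credit: $243,550 is at or below the $328,400 threshold, so the full $1,125 applies. total $18 + $1,125 = $1,143
Marco ($240,550): Commuter Credit: 2% of the $84,850 excess over $155,700 is $1,697; credit = $1,775 − $1,697 = $78. Retirement Saver's Credit: $240,550 is at or below the $328,400 threshold, so the full $1,125 applies. total $78 + $1,125 = $1,203
Difference: |$1,143 − $1,203| = $60.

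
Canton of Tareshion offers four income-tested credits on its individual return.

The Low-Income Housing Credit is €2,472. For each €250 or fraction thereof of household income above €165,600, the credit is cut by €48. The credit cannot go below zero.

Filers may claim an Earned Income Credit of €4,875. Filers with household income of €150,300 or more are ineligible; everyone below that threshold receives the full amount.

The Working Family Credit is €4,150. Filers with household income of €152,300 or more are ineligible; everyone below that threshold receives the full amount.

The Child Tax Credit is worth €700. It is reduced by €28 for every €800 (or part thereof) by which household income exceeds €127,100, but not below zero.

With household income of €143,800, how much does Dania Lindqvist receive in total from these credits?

€11,609

Low-Income Housing Credit: €143,800 is at or below the €165,600 threshold, so the full €2,472 applies.
Earned Income Credit: €143,800 is below the €150,300 cutoff, so the full €4,875 applies.
Working Family Credit: €143,800 is below the €152,300 cutoff, so the full €4,150 applies.
Child Tax Credit: income exceeds €127,100 by €16,700, which is 21 full-or-partial €800 increments; reduction = 21 × €28 = €588, leaving €112.
Total: €2,472 + €4,875 + €4,150 + €112 = €11,609.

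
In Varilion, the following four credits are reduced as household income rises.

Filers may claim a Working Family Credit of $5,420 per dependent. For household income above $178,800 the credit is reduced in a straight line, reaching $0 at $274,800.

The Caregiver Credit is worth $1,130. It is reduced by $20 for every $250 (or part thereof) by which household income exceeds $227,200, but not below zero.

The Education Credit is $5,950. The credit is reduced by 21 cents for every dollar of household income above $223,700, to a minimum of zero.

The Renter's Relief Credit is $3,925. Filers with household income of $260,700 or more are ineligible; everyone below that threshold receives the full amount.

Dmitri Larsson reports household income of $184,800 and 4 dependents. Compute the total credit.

Working Family Credit: base = 4 × $5,420 = $21,680. $184,800 is $6,000 into a $96,000 phase-out range, leaving 90,000/96,000 of the credit: $21,680 × 90,000/96,000 = $20,325.
Caregiver Credit: $184,800 is at or below the $227,200 threshold, so the full $1,130 applies.
Education Credit: $184,800 is at or below the $223,700 threshold, so the full $5,950 applies.
Renter's Relief Credit: $184,800 is below the $260,700 cutoff, so the full $3,925 applies.
Total: $20,325 + $1,130 + $5,950 + $3,925 = $31,330.

$31,330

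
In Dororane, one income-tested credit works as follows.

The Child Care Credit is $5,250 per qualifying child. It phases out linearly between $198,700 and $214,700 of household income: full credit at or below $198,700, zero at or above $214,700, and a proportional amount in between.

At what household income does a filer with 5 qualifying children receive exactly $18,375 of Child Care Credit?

Full credit = 5 × $5,250 = $26,250.
$18,375 is 18,375/26,250 of the full $26,250, so 7,875/26,250 of the $16,000 range has been used: income = $198,700 + $16,000 × 7,875/26,250 = $203,500.

$203,500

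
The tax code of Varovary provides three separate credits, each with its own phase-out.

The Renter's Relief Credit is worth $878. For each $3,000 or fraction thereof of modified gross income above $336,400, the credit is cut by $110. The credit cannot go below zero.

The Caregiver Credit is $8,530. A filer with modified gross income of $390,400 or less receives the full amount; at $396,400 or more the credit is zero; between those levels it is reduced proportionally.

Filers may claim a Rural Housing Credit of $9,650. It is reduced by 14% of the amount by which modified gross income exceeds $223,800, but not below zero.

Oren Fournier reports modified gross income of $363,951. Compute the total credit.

Renter's Relief Credit: income exceeds $336,400 by $27,551 → 10 increments × $110 = $1,100 ≥ base, so the credit is $0.
Caregiver Credit: $363,951 is at or below the $390,400 threshold, so the full $8,530 applies.
Rural Housing Credit: 14% of the $140,151 excess over $223,800 is $19,621.14 ≥ base, so the credit is $0.
Total: $0 + $8,530 + $0 = $8,530.

$8,530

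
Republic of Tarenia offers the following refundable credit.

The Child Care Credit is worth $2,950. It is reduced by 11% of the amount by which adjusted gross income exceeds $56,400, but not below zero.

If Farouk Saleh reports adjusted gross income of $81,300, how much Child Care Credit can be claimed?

Child Care Credit: 11% of the $24,900 excess over $56,400 is $2,739; credit = $2,950 − $2,739 = $211.

$211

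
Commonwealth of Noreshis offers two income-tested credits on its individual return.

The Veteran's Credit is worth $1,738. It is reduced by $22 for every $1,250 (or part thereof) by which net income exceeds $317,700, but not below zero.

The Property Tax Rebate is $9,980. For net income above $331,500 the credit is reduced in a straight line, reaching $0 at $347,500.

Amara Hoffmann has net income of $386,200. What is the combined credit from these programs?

Veteran's Credit: income exceeds $317,700 by $68,500, which is 55 full-or-partial $1,250 increments; reduction = 55 × $22 = $1,210, leaving $528.
Property Tax Rebate: $386,200 is at or above $347,500, so the credit is $0.
Total: $528 + $0 = $528.

$528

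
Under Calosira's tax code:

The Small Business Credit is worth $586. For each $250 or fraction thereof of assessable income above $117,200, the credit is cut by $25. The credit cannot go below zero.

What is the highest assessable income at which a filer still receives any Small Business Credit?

After 23 increments the reduction is 23 × $25 = $575, leaving $11; one more increment wipes it out. Increment 23 ends at excess 23 × $250 = $5,750, so the highest qualifying income is $117,200 + $5,750 = $122,950.

$122,950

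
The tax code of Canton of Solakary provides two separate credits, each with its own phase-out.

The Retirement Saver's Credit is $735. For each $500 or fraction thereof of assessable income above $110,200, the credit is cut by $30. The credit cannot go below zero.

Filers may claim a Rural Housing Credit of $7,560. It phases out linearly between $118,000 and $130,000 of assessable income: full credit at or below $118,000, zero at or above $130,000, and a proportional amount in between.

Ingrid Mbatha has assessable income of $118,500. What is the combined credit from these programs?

Retirement Saver's Credit: income exceeds $110,200 by $8,300, which is 17 full-or-partial $500 increments; reduction = 17 × $30 = $510, leaving $225.
Rural Housing Credit: $118,500 is $500 into a $12,000 phase-out range, leaving 11,500/12,000 of the credit: $7,560 × 11,500/12,000 = $7,245.
Total: $225 + $7,245 = $7,470.

$7,470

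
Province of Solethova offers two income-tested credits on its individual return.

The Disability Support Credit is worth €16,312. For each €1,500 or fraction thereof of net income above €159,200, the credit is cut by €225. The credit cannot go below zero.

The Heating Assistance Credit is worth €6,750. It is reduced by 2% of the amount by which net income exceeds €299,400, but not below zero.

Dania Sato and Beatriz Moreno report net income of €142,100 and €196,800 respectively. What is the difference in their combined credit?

Dania (€142,100): Disability Support Credit: €142,100 is at or below the €159,200 threshold, so the full €16,312 applies. Heating Assistance Credit: €142,100 is at or below the €299,400 threshold, so the full €6,750 applies. total €16,312 + €6,750 = €23,062
Beatriz (€196,800): Disability Support Credit: income exceeds €159,200 by €37,600, which is 26 full-or-partial €1,500 increments; reduction = 26 × €225 = €5,850, leaving €10,462. Heating Assistance Credit: €196,800 is at or below the €299,400 threshold, so the full €6,750 applies. total €10,462 + €6,750 = €17,212
Difference: |€23,062 − €17,212| = €5,850.

€5,850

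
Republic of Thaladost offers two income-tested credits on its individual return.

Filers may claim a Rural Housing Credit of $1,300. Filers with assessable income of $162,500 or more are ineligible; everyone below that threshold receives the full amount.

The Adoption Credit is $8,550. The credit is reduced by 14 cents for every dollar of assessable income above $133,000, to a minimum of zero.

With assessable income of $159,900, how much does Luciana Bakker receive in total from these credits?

$6,084

Rural Housing Credit: $159,900 is below the $162,500 cutoff, so the full $1,300 applies.
Adoption Credit: 14% of the $26,900 excess over $133,000 is $3,766; credit = $8,550 − $3,766 = $4,784.
Total: $1,300 + $4,784 = $6,084.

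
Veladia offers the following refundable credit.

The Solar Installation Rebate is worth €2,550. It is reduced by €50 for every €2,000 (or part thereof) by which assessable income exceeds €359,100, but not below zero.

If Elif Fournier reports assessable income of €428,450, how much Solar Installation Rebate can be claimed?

Solar Installation Rebate: income exceeds €359,100 by €69,350, which is 35 full-or-partial €2,000 increments; reduction = 35 × €50 = €1,750, leaving €800.

€800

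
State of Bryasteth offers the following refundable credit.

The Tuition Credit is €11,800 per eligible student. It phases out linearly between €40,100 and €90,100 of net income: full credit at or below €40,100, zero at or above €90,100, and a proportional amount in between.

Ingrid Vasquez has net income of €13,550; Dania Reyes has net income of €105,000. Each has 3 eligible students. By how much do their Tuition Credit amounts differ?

€35,400

Ingrid (€13,550): Tuition Credit: base = 3 × €11,800 = €35,400. €13,550 is at or below the €40,100 threshold, so the full €35,400 applies.
Dania (€105,000): Tuition Credit: base = 3 × €11,800 = €35,400. €105,000 is at or above €90,100, so the credit is €0.
Difference: |€35,400 − €0| = €35,400.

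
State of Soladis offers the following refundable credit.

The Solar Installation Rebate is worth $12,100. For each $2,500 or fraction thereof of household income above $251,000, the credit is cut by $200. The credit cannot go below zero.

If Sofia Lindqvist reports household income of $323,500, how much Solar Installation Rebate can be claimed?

Solar Installation Rebate: income exceeds $251,000 by $72,500, which is 29 full-or-partial $2,500 increments; reduction = 29 × $200 = $5,800, leaving $6,300.

$6,300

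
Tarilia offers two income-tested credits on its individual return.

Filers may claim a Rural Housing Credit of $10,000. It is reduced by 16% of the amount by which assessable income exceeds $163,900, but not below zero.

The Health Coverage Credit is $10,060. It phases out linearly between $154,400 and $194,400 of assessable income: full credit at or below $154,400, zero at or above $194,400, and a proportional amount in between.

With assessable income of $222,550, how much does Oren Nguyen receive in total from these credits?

Rural Housing Credit: 16% of the $58,650 excess over $163,900 is $9,384; credit = $10,000 − $9,384 = $616.
Health Coverage Credit: $222,550 is at or above $194,400, so the credit is $0.
Total: $616 + $0 = $616.

$616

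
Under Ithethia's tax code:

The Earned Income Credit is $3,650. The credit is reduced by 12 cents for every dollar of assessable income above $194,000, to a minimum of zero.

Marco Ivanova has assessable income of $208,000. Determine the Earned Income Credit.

Earned Income Credit: 12% of the $14,000 excess over $194,000 is $1,680; credit = $3,650 − $1,680 = $1,970.

$1,970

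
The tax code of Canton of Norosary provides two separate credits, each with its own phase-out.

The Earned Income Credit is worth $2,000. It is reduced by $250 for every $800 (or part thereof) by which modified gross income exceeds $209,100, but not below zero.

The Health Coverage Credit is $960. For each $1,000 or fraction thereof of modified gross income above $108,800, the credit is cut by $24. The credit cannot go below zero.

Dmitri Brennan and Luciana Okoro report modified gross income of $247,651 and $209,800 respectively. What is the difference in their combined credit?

$1,750

Dmitri ($247,651): Earned Income Credit: income exceeds $209,100 by $38,551 → 49 increments × $250 = $12,250 ≥ base, so the credit is $0. Health Coverage Credit: income exceeds $108,800 by $138,851 → 139 increments × $24 = $3,336 ≥ base, so the credit is $0. total $0 + $0 = $0
Luciana ($209,800): Earned Income Credit: income exceeds $209,100 by $700, which is 1 full-or-partial $800 increment; reduction = 1 × $250 = $250, leaving $1,750. Health Coverage Credit: income exceeds $108,800 by $101,000 → 101 increments × $24 = $2,424 ≥ base, so the credit is $0. total $1,750 + $0 = $1,750
Difference: |$0 − $1,750| = $1,750.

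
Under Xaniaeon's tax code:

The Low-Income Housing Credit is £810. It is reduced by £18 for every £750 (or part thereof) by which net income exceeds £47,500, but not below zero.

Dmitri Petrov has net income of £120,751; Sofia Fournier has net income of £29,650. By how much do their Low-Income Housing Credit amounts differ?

Dmitri (£120,751): Low-Income Housing Credit: income exceeds £47,500 by £73,251 → 98 increments × £18 = £1,764 ≥ base, so the credit is £0.
Sofia (£29,650): Low-Income Housing Credit: £29,650 is at or below the £47,500 threshold, so the full £810 applies.
Difference: |£0 − £810| = £810.

£810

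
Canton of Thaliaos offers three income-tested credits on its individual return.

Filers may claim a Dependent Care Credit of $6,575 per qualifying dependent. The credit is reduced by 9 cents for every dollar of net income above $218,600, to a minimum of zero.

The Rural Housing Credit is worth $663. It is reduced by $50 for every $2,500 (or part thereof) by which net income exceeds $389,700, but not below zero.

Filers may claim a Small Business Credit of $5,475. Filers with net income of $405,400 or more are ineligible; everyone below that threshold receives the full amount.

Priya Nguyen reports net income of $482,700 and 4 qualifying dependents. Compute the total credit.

Dependent Care Credit: base = 4 × $6,575 = $26,300. 9% of the $264,100 excess over $218,600 is $23,769; credit = $26,300 − $23,769 = $2,531.
Rural Housing Credit: income exceeds $389,700 by $93,000 → 38 increments × $50 = $1,900 ≥ base, so the credit is $0.
Small Business Credit: $482,700 meets or exceeds the $405,400 cutoff, so the credit is $0.
Total: $2,531 + $0 + $0 = $2,531.

$2,531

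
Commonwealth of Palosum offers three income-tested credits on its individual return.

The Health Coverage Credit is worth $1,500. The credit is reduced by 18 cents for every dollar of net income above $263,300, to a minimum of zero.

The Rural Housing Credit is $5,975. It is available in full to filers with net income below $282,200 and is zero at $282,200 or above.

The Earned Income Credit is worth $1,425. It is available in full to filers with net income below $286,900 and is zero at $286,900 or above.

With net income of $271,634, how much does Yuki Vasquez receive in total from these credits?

Health Coverage Credit: 18% of the $8,334 excess over $263,300 is $1,500.12 ≥ base, so the credit is $0.
Rural Housing Credit: $271,634 is below the $282,200 cutoff, so the full $5,975 applies.
Earned Income Credit: $271,634 is below the $286,900 cutoff, so the full $1,425 applies.
Total: $0 + $5,975 + $1,425 = $7,400.

$7,400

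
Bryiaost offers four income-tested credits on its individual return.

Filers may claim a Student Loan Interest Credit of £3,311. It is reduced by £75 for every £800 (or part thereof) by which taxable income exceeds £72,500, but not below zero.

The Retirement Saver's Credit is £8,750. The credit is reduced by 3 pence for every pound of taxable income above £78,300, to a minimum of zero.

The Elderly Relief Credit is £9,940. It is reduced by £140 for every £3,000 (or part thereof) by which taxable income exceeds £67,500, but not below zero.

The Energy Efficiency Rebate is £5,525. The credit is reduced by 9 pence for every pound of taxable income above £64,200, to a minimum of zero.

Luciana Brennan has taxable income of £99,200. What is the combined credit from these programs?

£19,659

Student Loan Interest Credit: income exceeds £72,500 by £26,700, which is 34 full-or-partial £800 increments; reduction = 34 × £75 = £2,550, leaving £761.
Retirement Saver's Credit: 3% of the £20,900 excess over £78,300 is £627; credit = £8,750 − £627 = £8,123.
Elderly Relief Credit: income exceeds £67,500 by £31,700, which is 11 full-or-partial £3,000 increments; reduction = 11 × £140 = £1,540, leaving £8,400.
Energy Efficiency Rebate: 9% of the £35,000 excess over £64,200 is £3,150; credit = £5,525 − £3,150 = £2,375.
Total: £761 + £8,123 + £8,400 + £2,375 = £19,659.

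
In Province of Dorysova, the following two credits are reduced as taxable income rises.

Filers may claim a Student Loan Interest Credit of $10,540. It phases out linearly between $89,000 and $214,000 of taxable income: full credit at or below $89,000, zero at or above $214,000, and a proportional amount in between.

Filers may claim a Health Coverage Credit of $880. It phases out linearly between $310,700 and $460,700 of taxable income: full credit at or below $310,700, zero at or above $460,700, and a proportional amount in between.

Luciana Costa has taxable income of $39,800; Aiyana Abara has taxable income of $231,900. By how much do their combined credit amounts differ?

$10,540

Luciana ($39,800): Student Loan Interest Credit: $39,800 is at or below the $89,000 threshold, so the full $10,540 applies. Health Coverage Credit: $39,800 is at or below the $310,700 threshold, so the full $880 applies. total $10,540 + $880 = $11,420
Aiyana ($231,900): Student Loan Interest Credit: $231,900 is at or above $214,000, so the credit is $0. Health Coverage Credit: $231,900 is at or below the $310,700 threshold, so the full $880 applies. total $0 + $880 = $880
Difference: |$11,420 − $880| = $10,540.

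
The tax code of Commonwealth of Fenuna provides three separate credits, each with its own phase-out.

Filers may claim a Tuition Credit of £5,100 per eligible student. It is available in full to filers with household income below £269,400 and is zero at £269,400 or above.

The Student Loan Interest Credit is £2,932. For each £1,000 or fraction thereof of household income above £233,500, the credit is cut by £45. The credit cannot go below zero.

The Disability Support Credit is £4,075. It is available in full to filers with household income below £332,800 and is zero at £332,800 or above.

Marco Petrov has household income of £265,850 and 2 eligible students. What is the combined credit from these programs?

Tuition Credit: base = 2 × £5,100 = £10,200. £265,850 is below the £269,400 cutoff, so the full £10,200 applies.
Student Loan Interest Credit: income exceeds £233,500 by £32,350, which is 33 full-or-partial £1,000 increments; reduction = 33 × £45 = £1,485, leaving £1,447.
Disability Support Credit: £265,850 is below the £332,800 cutoff, so the full £4,075 applies.
Total: £10,200 + £1,447 + £4,075 = £15,722.

£15,722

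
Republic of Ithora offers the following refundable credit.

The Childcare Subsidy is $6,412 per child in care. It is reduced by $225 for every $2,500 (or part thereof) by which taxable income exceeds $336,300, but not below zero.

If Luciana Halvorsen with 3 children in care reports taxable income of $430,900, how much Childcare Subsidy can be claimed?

Childcare Subsidy: base = 3 × $6,412 = $19,236. income exceeds $336,300 by $94,600, which is 38 full-or-partial $2,500 increments; reduction = 38 × $225 = $8,550, leaving $10,686.

$10,686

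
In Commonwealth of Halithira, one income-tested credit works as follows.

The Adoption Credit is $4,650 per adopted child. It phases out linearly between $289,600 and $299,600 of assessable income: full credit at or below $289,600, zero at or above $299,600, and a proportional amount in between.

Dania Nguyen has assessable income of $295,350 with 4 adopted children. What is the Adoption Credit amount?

$7,905

Adoption Credit: base = 4 × $4,650 = $18,600. $295,350 is $5,750 into a $10,000 phase-out range, leaving 4,250/10,000 of the credit: $18,600 × 4,250/10,000 = $7,905.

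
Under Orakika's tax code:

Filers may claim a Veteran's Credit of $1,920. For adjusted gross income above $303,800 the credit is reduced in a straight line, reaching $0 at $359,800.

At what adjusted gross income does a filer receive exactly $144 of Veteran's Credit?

$355,600

$144 is 144/1,920 of the full $1,920, so 1,776/1,920 of the $56,000 range has been used: income = $303,800 + $56,000 × 1,776/1,920 = $355,600.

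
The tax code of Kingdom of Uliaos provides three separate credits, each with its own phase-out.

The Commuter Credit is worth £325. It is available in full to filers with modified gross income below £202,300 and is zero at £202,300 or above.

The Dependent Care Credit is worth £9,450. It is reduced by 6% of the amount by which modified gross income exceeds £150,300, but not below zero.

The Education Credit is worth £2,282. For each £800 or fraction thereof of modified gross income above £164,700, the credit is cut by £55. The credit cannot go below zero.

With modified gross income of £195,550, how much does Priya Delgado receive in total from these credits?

£7,197

Commuter Credit: £195,550 is below the £202,300 cutoff, so the full £325 applies.
Dependent Care Credit: 6% of the £45,250 excess over £150,300 is £2,715; credit = £9,450 − £2,715 = £6,735.
Education Credit: income exceeds £164,700 by £30,850, which is 39 full-or-partial £800 increments; reduction = 39 × £55 = £2,145, leaving £137.
Total: £325 + £6,735 + £137 = £7,197.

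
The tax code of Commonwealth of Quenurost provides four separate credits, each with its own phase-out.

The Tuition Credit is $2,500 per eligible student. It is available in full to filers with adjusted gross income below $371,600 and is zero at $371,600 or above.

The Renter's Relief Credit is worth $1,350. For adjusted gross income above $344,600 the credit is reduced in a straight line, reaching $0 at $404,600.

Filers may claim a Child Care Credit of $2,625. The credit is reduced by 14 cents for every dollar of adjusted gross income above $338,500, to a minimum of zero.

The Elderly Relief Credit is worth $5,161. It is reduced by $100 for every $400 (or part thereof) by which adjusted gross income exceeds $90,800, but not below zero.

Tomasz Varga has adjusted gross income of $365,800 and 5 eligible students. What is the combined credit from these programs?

$13,373

Tuition Credit: base = 5 × $2,500 = $12,500. $365,800 is below the $371,600 cutoff, so the full $12,500 applies.
Renter's Relief Credit: $365,800 is $21,200 into a $60,000 phase-out range, leaving 38,800/60,000 of the credit: $1,350 × 38,800/60,000 = $873.
Child Care Credit: 14% of the $27,300 excess over $338,500 is $3,822 ≥ base, so the credit is $0.
Elderly Relief Credit: income exceeds $90,800 by $275,000 → 688 increments × $100 = $68,800 ≥ base, so the credit is $0.
Total: $12,500 + $873 + $0 + $0 = $13,373.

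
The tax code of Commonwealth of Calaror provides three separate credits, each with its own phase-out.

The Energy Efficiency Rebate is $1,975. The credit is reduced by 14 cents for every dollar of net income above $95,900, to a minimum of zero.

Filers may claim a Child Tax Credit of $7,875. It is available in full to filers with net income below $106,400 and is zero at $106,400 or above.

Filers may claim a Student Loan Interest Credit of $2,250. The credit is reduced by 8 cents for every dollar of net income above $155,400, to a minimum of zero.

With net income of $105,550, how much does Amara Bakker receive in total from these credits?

$10,749

Energy Efficiency Rebate: 14% of the $9,650 excess over $95,900 is $1,351; credit = $1,975 − $1,351 = $624.
Child Tax Credit: $105,550 is below the $106,400 cutoff, so the full $7,875 applies.
Student Loan Interest Credit: $105,550 is at or below the $155,400 threshold, so the full $2,250 applies.
Total: $624 + $7,875 + $2,250 = $10,749.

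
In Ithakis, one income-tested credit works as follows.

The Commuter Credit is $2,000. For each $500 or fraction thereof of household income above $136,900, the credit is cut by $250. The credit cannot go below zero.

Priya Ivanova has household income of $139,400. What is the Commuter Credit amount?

$750

Commuter Credit: income exceeds $136,900 by $2,500, which is 5 full-or-partial $500 increments; reduction = 5 × $250 = $1,250, leaving $750.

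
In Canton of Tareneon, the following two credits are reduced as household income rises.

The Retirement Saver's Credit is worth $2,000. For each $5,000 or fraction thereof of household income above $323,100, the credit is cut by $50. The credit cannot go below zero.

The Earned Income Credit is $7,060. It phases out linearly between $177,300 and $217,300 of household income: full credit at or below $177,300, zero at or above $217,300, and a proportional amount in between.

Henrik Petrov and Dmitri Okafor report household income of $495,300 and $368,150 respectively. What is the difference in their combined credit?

$1,250

Henrik ($495,300): Retirement Saver's Credit: income exceeds $323,100 by $172,200, which is 35 full-or-partial $5,000 increments; reduction = 35 × $50 = $1,750, leaving $250. Earned Income Credit: $495,300 is at or above $217,300, so the credit is $0. total $250 + $0 = $250
Dmitri ($368,150): Retirement Saver's Credit: income exceeds $323,100 by $45,050, which is 10 full-or-partial $5,000 increments; reduction = 10 × $50 = $500, leaving $1,500. Earned Income Credit: $368,150 is at or above $217,300, so the credit is $0. total $1,500 + $0 = $1,500
Difference: |$250 − $1,500| = $1,250.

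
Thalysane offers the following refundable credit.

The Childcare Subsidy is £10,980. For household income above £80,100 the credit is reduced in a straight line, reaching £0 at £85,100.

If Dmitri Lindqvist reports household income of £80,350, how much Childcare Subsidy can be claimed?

Childcare Subsidy: £80,350 is £250 into a £5,000 phase-out range, leaving 4,750/5,000 of the credit: £10,980 × 4,750/5,000 = £10,431.

£10,431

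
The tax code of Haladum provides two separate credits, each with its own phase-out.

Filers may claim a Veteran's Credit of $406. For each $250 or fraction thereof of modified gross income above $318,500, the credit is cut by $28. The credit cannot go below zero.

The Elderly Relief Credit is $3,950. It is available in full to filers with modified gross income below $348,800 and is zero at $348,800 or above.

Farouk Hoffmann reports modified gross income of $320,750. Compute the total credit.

$4,104

Veteran's Credit: income exceeds $318,500 by $2,250, which is 9 full-or-partial $250 increments; reduction = 9 × $28 = $252, leaving $154.
Elderly Relief Credit: $320,750 is below the $348,800 cutoff, so the full $3,950 applies.
Total: $154 + $3,950 = $4,104.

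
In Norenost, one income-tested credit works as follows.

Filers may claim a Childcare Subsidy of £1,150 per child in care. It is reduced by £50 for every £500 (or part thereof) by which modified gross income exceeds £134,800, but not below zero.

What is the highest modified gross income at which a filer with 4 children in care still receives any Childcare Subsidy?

Full credit = 4 × £1,150 = £4,600.
After 91 increments the reduction is 91 × £50 = £4,550, leaving £50; one more increment wipes it out. Increment 91 ends at excess 91 × £500 = £45,500, so the highest qualifying income is £134,800 + £45,500 = £180,300.

£180,300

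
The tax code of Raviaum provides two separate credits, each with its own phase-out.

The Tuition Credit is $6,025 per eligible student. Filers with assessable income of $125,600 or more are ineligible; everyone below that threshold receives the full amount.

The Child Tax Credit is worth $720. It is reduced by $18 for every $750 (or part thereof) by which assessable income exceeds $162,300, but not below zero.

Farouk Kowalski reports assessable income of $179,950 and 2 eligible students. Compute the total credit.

Tuition Credit: base = 2 × $6,025 = $12,050. $179,950 meets or exceeds the $125,600 cutoff, so the credit is $0.
Child Tax Credit: income exceeds $162,300 by $17,650, which is 24 full-or-partial $750 increments; reduction = 24 × $18 = $432, leaving $288.
Total: $0 + $288 = $288.

$288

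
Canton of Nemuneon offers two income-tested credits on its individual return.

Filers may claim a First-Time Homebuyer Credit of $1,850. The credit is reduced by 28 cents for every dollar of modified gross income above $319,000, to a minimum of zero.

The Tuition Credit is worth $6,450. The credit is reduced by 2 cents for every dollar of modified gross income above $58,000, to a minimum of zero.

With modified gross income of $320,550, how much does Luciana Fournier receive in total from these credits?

First-Time Homebuyer Credit: 28% of the $1,550 excess over $319,000 is $434; credit = $1,850 − $434 = $1,416.
Tuition Credit: 2% of the $262,550 excess over $58,000 is $5,251; credit = $6,450 − $5,251 = $1,199.
Total: $1,416 + $1,199 = $2,615.

$2,615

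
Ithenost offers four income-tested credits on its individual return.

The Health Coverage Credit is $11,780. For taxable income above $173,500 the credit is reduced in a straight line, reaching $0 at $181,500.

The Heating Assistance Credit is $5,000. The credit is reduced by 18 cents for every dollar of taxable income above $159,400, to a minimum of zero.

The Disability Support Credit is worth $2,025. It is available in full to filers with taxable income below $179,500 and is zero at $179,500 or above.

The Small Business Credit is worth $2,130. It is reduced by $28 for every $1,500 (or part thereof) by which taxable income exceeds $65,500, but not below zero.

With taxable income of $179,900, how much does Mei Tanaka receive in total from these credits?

$3,666

Health Coverage Credit: $179,900 is $6,400 into a $8,000 phase-out range, leaving 1,600/8,000 of the credit: $11,780 × 1,600/8,000 = $2,356.
Heating Assistance Credit: 18% of the $20,500 excess over $159,400 is $3,690; credit = $5,000 − $3,690 = $1,310.
Disability Support Credit: $179,900 meets or exceeds the $179,500 cutoff, so the credit is $0.
Small Business Credit: income exceeds $65,500 by $114,400 → 77 increments × $28 = $2,156 ≥ base, so the credit is $0.
Total: $2,356 + $1,310 + $0 + $0 = $3,666.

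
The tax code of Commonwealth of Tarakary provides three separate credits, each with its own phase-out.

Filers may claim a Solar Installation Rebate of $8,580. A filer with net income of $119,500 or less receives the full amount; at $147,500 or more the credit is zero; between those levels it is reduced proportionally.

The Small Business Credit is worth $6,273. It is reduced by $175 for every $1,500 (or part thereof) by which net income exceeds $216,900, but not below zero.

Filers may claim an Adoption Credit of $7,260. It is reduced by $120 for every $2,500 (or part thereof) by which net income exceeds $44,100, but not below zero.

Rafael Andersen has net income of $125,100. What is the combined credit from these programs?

Solar Installation Rebate: $125,100 is $5,600 into a $28,000 phase-out range, leaving 22,400/28,000 of the credit: $8,580 × 22,400/28,000 = $6,864.
Small Business Credit: $125,100 is at or below the $216,900 threshold, so the full $6,273 applies.
Adoption Credit: income exceeds $44,100 by $81,000, which is 33 full-or-partial $2,500 increments; reduction = 33 × $120 = $3,960, leaving $3,300.
Total: $6,864 + $6,273 + $3,300 = $16,437.

$16,437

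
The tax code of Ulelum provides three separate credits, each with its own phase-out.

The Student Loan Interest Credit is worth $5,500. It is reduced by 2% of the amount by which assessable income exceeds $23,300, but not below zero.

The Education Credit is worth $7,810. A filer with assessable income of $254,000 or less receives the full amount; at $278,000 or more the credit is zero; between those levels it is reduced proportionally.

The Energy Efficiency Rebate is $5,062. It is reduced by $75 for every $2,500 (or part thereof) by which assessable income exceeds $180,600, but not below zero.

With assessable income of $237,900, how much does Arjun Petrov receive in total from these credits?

$12,355

Student Loan Interest Credit: 2% of the $214,600 excess over $23,300 is $4,292; credit = $5,500 − $4,292 = $1,208.
Education Credit: $237,900 is at or below the $254,000 threshold, so the full $7,810 applies.
Energy Efficiency Rebate: income exceeds $180,600 by $57,300, which is 23 full-or-partial $2,500 increments; reduction = 23 × $75 = $1,725, leaving $3,337.
Total: $1,208 + $7,810 + $3,337 = $12,355.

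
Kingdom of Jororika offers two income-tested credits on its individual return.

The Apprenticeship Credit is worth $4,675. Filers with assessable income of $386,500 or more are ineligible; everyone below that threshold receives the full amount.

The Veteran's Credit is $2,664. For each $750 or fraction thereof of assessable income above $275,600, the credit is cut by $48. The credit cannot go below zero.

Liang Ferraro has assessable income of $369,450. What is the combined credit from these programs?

$4,675

Apprenticeship Credit: $369,450 is below the $386,500 cutoff, so the full $4,675 applies.
Veteran's Credit: income exceeds $275,600 by $93,850 → 126 increments × $48 = $6,048 ≥ base, so the credit is $0.
Total: $4,675 + $0 = $4,675.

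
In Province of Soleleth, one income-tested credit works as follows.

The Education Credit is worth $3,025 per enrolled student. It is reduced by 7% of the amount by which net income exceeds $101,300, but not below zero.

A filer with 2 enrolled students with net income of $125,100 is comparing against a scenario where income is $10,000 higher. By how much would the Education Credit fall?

$700

At $125,100 — base = 2 × $3,025 = $6,050. 7% of the $23,800 excess over $101,300 is $1,666; credit = $6,050 − $1,666 = $4,384.
At $135,100 — base = 2 × $3,025 = $6,050. 7% of the $33,800 excess over $101,300 is $2,366; credit = $6,050 − $2,366 = $3,684.
Lost: $4,384 − $3,684 = $700.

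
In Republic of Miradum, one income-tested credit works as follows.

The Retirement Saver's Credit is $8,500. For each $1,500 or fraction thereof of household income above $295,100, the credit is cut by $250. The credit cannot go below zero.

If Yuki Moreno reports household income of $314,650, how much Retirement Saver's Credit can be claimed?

Retirement Saver's Credit: income exceeds $295,100 by $19,550, which is 14 full-or-partial $1,500 increments; reduction = 14 × $250 = $3,500, leaving $5,000.

$5,000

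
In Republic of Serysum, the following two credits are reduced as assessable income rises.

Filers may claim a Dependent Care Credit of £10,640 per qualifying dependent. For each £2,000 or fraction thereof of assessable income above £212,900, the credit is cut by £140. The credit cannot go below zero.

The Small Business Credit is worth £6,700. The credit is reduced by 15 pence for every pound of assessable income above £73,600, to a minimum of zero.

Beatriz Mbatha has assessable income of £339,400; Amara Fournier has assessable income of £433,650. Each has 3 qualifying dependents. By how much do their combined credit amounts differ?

£6,580

Beatriz (£339,400): Dependent Care Credit: base = 3 × £10,640 = £31,920. income exceeds £212,900 by £126,500, which is 64 full-or-partial £2,000 increments; reduction = 64 × £140 = £8,960, leaving £22,960. Small Business Credit: 15% of the £265,800 excess over £73,600 is £39,870 ≥ base, so the credit is £0. total £22,960 + £0 = £22,960
Amara (£433,650): Dependent Care Credit: base = 3 × £10,640 = £31,920. income exceeds £212,900 by £220,750, which is 111 full-or-partial £2,000 increments; reduction = 111 × £140 = £15,540, leaving £16,380. Small Business Credit: 15% of the £360,050 excess over £73,600 is £54,007.50 ≥ base, so the credit is £0. total £16,380 + £0 = £16,380
Difference: |£22,960 − £16,380| = £6,580.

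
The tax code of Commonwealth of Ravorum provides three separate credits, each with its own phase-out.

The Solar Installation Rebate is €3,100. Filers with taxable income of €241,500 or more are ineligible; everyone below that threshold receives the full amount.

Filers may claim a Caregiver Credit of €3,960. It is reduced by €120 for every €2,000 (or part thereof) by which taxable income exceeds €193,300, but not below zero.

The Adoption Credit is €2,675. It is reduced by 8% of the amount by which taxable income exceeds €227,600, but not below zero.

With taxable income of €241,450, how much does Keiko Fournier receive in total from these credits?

Solar Installation Rebate: €241,450 is below the €241,500 cutoff, so the full €3,100 applies.
Caregiver Credit: income exceeds €193,300 by €48,150, which is 25 full-or-partial €2,000 increments; reduction = 25 × €120 = €3,000, leaving €960.
Adoption Credit: 8% of the €13,850 excess over €227,600 is €1,108; credit = €2,675 − €1,108 = €1,567.
Total: €3,100 + €960 + €1,567 = €5,627.

€5,627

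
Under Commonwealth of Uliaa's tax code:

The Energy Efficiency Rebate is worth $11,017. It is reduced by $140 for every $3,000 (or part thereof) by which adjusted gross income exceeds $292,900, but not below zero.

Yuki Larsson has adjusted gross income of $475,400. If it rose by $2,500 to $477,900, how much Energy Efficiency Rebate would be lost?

$140

At $475,400 — income exceeds $292,900 by $182,500, which is 61 full-or-partial $3,000 increments; reduction = 61 × $140 = $8,540, leaving $2,477.
At $477,900 — income exceeds $292,900 by $185,000, which is 62 full-or-partial $3,000 increments; reduction = 62 × $140 = $8,680, leaving $2,337.
Lost: $2,477 − $2,337 = $140.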